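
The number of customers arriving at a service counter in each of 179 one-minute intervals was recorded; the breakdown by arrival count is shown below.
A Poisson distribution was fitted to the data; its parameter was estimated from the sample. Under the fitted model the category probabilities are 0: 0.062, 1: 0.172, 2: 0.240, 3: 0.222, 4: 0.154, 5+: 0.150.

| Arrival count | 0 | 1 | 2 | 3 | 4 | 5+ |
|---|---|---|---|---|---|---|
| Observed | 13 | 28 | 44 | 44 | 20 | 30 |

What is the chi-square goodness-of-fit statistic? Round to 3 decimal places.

3.507

Expected counts E_i = n·p_i: 179×0.062 = 11.098, 179×0.172 = 30.788, 179×0.240 = 42.96, 179×0.222 = 39.738, 179×0.154 = 27.566, 179×0.150 = 26.85.
cat         O        E   (O−E)²/E
0          13   11.098     0.3260
1          28   30.788     0.2525
2          44    42.96     0.0252
3          44   39.738     0.4571
4          20   27.566     2.0766
5+         30    26.85     0.3696
Sum = 3.507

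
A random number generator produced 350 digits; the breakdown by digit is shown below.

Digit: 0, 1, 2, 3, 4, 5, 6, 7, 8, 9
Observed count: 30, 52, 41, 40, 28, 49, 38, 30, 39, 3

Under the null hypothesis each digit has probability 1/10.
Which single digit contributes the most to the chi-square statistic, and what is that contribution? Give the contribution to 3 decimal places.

9, 29.257

Expected count for each of the 10 categories: 350/10 = 35.
χ² = (30−35)²/35 + (52−35)²/35 + (41−35)²/35 + (40−35)²/35 + (28−35)²/35 + (49−35)²/35 + (38−35)²/35 + (30−35)²/35 + (39−35)²/35 + (3−35)²/35
   = 0.7143 + 8.2571 + 1.0286 + 0.7143 + 1.4000 + 5.6000 + 0.2571 + 0.7143 + 0.4571 + 29.2571
The largest term is for 9: 29.257.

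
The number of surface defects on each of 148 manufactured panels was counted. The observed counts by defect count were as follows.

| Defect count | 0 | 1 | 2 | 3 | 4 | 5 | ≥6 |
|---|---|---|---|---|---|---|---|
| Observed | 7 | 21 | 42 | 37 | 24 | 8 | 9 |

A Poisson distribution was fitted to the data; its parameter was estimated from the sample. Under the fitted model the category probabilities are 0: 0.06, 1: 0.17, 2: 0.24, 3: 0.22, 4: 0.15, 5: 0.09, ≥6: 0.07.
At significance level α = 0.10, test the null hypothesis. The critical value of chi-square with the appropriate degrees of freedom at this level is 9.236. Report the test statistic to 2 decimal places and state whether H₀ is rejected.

5.32; do not reject

Expected counts E_i = n·p_i: 148×0.06 = 8.88, 148×0.17 = 25.16, 148×0.24 = 35.52, 148×0.22 = 32.56, 148×0.15 = 22.2, 148×0.09 = 13.32, 148×0.07 = 10.36.
0: (7 − 8.88)²/8.88 = 3.5344/8.88 = 0.398
1: (21 − 25.16)²/25.16 = 17.3056/25.16 = 0.688
2: (42 − 35.52)²/35.52 = 41.9904/35.52 = 1.182
3: (37 − 32.56)²/32.56 = 19.7136/32.56 = 0.605
4: (24 − 22.2)²/22.2 = 3.24/22.2 = 0.146
5: (8 − 13.32)²/13.32 = 28.3024/13.32 = 2.125
≥6: (9 − 10.36)²/10.36 = 1.8496/10.36 = 0.179
Sum = 5.32
df = 5. Since 5.32 < 9.236, we do not reject H₀.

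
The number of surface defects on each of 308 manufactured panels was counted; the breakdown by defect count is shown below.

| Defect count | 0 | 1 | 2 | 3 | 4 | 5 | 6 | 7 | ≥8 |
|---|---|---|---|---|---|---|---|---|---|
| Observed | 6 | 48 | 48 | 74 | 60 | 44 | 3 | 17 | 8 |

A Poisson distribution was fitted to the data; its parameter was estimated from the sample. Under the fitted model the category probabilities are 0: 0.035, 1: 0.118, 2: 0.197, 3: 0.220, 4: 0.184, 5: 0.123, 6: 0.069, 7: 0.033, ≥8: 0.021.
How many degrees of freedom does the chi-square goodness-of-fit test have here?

There are k = 9 categories and 1 parameter estimated from the data, so df = 9 − 1 − 1 = 7.

7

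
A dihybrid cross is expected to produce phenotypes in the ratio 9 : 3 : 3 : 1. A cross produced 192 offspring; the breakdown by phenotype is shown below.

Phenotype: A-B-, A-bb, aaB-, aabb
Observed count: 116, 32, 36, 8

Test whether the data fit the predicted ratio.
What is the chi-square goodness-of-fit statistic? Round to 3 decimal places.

Ratio total = 16. Expected counts: 192×9/16 = 108, 192×3/16 = 36, 192×3/16 = 36, 192×1/16 = 12.
A-B-: (116 − 108)²/108 = 64/108 = 0.5926
A-bb: (32 − 36)²/36 = 16/36 = 0.4444
aaB-: (36 − 36)²/36 = 0/36 = 0.0000
aabb: (8 − 12)²/12 = 16/12 = 1.3333
Sum = 2.370

2.370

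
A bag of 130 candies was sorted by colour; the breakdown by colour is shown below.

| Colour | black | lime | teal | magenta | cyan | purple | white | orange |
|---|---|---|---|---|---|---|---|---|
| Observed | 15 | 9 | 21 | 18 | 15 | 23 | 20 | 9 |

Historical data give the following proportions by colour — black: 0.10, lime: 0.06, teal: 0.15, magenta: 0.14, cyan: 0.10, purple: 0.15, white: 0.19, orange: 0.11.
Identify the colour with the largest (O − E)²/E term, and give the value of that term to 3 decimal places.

Expected counts E_i = n·p_i: 130×0.10 = 13, 130×0.06 = 7.8, 130×0.15 = 19.5, 130×0.14 = 18.2, 130×0.10 = 13, 130×0.15 = 19.5, 130×0.19 = 24.7, 130×0.11 = 14.3.
black: (15 − 13)²/13 = 4/13 = 0.3077
lime: (9 − 7.8)²/7.8 = 1.44/7.8 = 0.1846
teal: (21 − 19.5)²/19.5 = 2.25/19.5 = 0.1154
magenta: (18 − 18.2)²/18.2 = 0.04/18.2 = 0.0022
cyan: (15 − 13)²/13 = 4/13 = 0.3077
purple: (23 − 19.5)²/19.5 = 12.25/19.5 = 0.6282
white: (20 − 24.7)²/24.7 = 22.09/24.7 = 0.8943
orange: (9 − 14.3)²/14.3 = 28.09/14.3 = 1.9643
The largest term is for orange: 1.964.

orange, 1.964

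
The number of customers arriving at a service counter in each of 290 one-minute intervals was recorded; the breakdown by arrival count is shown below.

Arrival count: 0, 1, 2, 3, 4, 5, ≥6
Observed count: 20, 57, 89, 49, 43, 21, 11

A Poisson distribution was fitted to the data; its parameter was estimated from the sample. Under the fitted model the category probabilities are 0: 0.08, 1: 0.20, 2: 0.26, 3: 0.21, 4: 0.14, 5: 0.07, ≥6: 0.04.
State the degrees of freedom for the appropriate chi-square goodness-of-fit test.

5

There are k = 7 categories and 1 parameter estimated from the data, so df = 7 − 1 − 1 = 5.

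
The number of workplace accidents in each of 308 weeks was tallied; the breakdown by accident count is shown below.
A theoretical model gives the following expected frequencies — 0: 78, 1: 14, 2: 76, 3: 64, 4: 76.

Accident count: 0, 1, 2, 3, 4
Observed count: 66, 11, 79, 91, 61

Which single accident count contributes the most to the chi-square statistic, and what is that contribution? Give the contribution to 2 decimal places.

3, 11.39

cat         O        E   (O−E)²/E
0          66       78      1.846
1          11       14      0.643
2          79       76      0.118
3          91       64     11.391
4          61       76      2.961
The largest term is for 3: 11.39.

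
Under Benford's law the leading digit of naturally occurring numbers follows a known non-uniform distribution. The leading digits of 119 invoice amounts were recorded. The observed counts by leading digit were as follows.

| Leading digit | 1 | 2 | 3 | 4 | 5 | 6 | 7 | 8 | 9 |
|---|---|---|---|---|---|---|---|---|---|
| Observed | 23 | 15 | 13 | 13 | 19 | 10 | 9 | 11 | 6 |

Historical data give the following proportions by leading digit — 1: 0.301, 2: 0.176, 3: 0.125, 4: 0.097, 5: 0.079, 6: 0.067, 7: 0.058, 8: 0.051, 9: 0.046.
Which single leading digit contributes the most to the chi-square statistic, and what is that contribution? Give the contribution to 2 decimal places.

5, 9.80

Expected counts E_i = n·p_i: 119×0.301 = 35.819, 119×0.176 = 20.944, 119×0.125 = 14.875, 119×0.097 = 11.543, 119×0.079 = 9.401, 119×0.067 = 7.973, 119×0.058 = 6.902, 119×0.051 = 6.069, 119×0.046 = 5.474.
1: (23 − 35.819)²/35.819 = 164.326761/35.819 = 4.588
2: (15 − 20.944)²/20.944 = 35.331136/20.944 = 1.687
3: (13 − 14.875)²/14.875 = 3.515625/14.875 = 0.236
4: (13 − 11.543)²/11.543 = 2.122849/11.543 = 0.184
5: (19 − 9.401)²/9.401 = 92.140801/9.401 = 9.801
6: (10 − 7.973)²/7.973 = 4.108729/7.973 = 0.515
7: (9 − 6.902)²/6.902 = 4.401604/6.902 = 0.638
8: (11 − 6.069)²/6.069 = 24.314761/6.069 = 4.006
9: (6 − 5.474)²/5.474 = 0.276676/5.474 = 0.051
The largest term is for 5: 9.80.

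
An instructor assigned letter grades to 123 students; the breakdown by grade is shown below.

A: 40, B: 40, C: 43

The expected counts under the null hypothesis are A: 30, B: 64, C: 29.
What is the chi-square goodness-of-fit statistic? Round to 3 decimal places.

χ² = (40−30)²/30 + (40−64)²/64 + (43−29)²/29
   = 3.3333 + 9.0000 + 6.7586
Sum = 19.092

19.092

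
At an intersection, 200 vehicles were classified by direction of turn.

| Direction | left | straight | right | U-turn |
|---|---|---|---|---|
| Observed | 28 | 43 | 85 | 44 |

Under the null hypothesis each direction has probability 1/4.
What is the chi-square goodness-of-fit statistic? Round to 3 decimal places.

35.880

Expected count for each of the 4 categories: 200/4 = 50.
χ² = (28−50)²/50 + (43−50)²/50 + (85−50)²/50 + (44−50)²/50
   = 9.6800 + 0.9800 + 24.5000 + 0.7200
Sum = 35.880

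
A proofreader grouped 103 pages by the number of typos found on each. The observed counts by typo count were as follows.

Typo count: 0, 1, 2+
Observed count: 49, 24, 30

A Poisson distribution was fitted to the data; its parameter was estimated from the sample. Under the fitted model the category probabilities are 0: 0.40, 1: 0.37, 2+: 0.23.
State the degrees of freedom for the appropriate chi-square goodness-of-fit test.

There are k = 3 categories and 1 parameter estimated from the data, so df = 3 − 1 − 1 = 1.

1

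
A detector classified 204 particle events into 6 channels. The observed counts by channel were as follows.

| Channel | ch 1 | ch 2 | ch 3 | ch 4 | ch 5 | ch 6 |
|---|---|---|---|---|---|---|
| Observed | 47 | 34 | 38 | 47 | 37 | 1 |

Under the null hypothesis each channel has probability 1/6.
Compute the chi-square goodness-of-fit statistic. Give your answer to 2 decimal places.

Expected count for each of the 6 categories: 204/6 = 34.
χ² = (47−34)²/34 + (34−34)²/34 + (38−34)²/34 + (47−34)²/34 + (37−34)²/34 + (1−34)²/34
   = 4.971 + 0.000 + 0.471 + 4.971 + 0.265 + 32.029
Sum = 42.71

42.71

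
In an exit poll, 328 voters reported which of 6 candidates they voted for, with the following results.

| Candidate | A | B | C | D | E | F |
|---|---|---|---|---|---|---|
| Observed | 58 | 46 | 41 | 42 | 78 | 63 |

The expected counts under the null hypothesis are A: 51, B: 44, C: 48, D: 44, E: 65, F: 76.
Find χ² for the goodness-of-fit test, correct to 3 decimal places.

6.987

cat         O        E   (O−E)²/E
A          58       51     0.9608
B          46       44     0.0909
C          41       48     1.0208
D          42       44     0.0909
E          78       65     2.6000
F          63       76     2.2237
Sum = 6.987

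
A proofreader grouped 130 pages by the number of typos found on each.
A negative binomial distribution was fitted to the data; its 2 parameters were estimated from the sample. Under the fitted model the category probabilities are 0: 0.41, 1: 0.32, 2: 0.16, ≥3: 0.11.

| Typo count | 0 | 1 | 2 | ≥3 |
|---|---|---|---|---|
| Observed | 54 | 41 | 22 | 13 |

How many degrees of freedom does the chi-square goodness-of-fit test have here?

There are k = 4 categories and 2 parameters estimated from the data, so df = 4 − 1 − 2 = 1.

1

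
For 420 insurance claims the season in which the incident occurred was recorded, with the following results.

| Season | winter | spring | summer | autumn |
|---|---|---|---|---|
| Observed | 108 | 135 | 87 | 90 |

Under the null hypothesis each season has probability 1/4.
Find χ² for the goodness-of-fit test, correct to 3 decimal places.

13.886

Under H₀ each category has probability 1/4, so each expected count is 420/4 = 105.
χ² = (108−105)²/105 + (135−105)²/105 + (87−105)²/105 + (90−105)²/105
   = 0.0857 + 8.5714 + 3.0857 + 2.1429
Sum = 13.886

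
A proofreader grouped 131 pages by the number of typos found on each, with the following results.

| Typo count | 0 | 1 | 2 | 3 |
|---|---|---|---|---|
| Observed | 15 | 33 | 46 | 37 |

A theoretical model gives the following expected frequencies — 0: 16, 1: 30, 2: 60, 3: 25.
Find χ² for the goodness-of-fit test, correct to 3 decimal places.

9.389

0: (15 − 16)²/16 = 1/16 = 0.0625
1: (33 − 30)²/30 = 9/30 = 0.3000
2: (46 − 60)²/60 = 196/60 = 3.2667
3: (37 − 25)²/25 = 144/25 = 5.7600
Sum = 9.389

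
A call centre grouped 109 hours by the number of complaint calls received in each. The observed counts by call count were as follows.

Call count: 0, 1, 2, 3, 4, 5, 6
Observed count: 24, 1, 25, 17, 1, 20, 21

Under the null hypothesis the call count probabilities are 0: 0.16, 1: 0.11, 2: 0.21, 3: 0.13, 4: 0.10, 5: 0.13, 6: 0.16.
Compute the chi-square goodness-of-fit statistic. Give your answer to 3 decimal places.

Expected counts E_i = n·p_i: 109×0.16 = 17.44, 109×0.11 = 11.99, 109×0.21 = 22.89, 109×0.13 = 14.17, 109×0.10 = 10.9, 109×0.13 = 14.17, 109×0.16 = 17.44.
0: (24 − 17.44)²/17.44 = 43.0336/17.44 = 2.4675
1: (1 − 11.99)²/11.99 = 120.7801/11.99 = 10.0734
2: (25 − 22.89)²/22.89 = 4.4521/22.89 = 0.1945
3: (17 − 14.17)²/14.17 = 8.0089/14.17 = 0.5652
4: (1 − 10.9)²/10.9 = 98.01/10.9 = 8.9917
5: (20 − 14.17)²/14.17 = 33.9889/14.17 = 2.3987
6: (21 − 17.44)²/17.44 = 12.6736/17.44 = 0.7267
Sum = 25.418

25.418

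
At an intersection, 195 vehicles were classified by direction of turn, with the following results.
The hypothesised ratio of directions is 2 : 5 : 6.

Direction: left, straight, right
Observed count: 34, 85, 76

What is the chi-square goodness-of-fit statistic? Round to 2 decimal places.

4.04

Ratio total = 13. Expected counts: 195×2/13 = 30, 195×5/13 = 75, 195×6/13 = 90.
cat           O        E   (O−E)²/E
left         34       30      0.533
straight     85       75      1.333
right        76       90      2.178
Sum = 4.04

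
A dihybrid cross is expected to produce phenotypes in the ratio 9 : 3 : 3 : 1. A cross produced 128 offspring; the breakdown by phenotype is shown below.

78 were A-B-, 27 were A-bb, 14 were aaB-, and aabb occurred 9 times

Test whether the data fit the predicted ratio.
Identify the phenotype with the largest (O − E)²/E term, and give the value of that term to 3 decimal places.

Ratio total = 16. Expected counts: 128×9/16 = 72, 128×3/16 = 24, 128×3/16 = 24, 128×1/16 = 8.
χ² = (78−72)²/72 + (27−24)²/24 + (14−24)²/24 + (9−8)²/8
   = 0.5000 + 0.3750 + 4.1667 + 0.1250
The largest term is for aaB-: 4.167.

aaB-, 4.167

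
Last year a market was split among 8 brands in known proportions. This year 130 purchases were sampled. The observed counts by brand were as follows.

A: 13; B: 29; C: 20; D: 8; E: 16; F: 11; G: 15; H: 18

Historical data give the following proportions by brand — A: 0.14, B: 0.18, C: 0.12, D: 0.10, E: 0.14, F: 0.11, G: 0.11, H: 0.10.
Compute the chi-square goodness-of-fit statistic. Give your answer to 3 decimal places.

8.975

Expected counts E_i = n·p_i: 130×0.14 = 18.2, 130×0.18 = 23.4, 130×0.12 = 15.6, 130×0.10 = 13, 130×0.14 = 18.2, 130×0.11 = 14.3, 130×0.11 = 14.3, 130×0.10 = 13.
A: (13 − 18.2)²/18.2 = 27.04/18.2 = 1.4857
B: (29 − 23.4)²/23.4 = 31.36/23.4 = 1.3402
C: (20 − 15.6)²/15.6 = 19.36/15.6 = 1.2410
D: (8 − 13)²/13 = 25/13 = 1.9231
E: (16 − 18.2)²/18.2 = 4.84/18.2 = 0.2659
F: (11 − 14.3)²/14.3 = 10.89/14.3 = 0.7615
G: (15 − 14.3)²/14.3 = 0.49/14.3 = 0.0343
H: (18 − 13)²/13 = 25/13 = 1.9231
Sum = 8.975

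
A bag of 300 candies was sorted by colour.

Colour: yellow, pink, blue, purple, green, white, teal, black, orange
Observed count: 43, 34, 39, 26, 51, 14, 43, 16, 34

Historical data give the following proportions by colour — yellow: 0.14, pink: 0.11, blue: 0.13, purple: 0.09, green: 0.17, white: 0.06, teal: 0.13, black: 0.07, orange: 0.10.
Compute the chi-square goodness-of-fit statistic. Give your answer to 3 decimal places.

Expected counts E_i = n·p_i: 300×0.14 = 42, 300×0.11 = 33, 300×0.13 = 39, 300×0.09 = 27, 300×0.17 = 51, 300×0.06 = 18, 300×0.13 = 39, 300×0.07 = 21, 300×0.10 = 30.
yellow: (43 − 42)²/42 = 1/42 = 0.0238
pink: (34 − 33)²/33 = 1/33 = 0.0303
blue: (39 − 39)²/39 = 0/39 = 0.0000
purple: (26 − 27)²/27 = 1/27 = 0.0370
green: (51 − 51)²/51 = 0/51 = 0.0000
white: (14 − 18)²/18 = 16/18 = 0.8889
teal: (43 − 39)²/39 = 16/39 = 0.4103
black: (16 − 21)²/21 = 25/21 = 1.1905
orange: (34 − 30)²/30 = 16/30 = 0.5333
Sum = 3.114

3.114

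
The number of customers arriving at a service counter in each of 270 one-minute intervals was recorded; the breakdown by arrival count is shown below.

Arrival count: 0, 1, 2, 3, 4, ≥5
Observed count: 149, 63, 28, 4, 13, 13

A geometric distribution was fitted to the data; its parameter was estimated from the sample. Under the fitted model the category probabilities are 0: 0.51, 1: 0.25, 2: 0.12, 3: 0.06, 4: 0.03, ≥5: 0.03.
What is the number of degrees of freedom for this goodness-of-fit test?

There are k = 6 categories and 1 parameter estimated from the data, so df = 6 − 1 − 1 = 4.

4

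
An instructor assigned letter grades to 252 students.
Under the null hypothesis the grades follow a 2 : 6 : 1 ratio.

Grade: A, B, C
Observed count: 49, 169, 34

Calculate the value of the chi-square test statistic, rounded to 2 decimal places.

Ratio total = 9. Expected counts: 252×2/9 = 56, 252×6/9 = 168, 252×1/9 = 28.
cat         O        E   (O−E)²/E
A          49       56      0.875
B         169      168      0.006
C          34       28      1.286
Sum = 2.17

2.17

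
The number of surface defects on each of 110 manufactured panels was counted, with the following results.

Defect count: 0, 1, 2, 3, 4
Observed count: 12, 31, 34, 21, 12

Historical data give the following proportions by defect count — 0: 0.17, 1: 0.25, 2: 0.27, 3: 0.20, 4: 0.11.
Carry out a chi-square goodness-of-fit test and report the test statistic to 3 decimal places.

3.515

Expected counts E_i = n·p_i: 110×0.17 = 18.7, 110×0.25 = 27.5, 110×0.27 = 29.7, 110×0.20 = 22, 110×0.11 = 12.1.
χ² = (12−18.7)²/18.7 + (31−27.5)²/27.5 + (34−29.7)²/29.7 + (21−22)²/22 + (12−12.1)²/12.1
   = 2.4005 + 0.4455 + 0.6226 + 0.0455 + 0.0008
Sum = 3.515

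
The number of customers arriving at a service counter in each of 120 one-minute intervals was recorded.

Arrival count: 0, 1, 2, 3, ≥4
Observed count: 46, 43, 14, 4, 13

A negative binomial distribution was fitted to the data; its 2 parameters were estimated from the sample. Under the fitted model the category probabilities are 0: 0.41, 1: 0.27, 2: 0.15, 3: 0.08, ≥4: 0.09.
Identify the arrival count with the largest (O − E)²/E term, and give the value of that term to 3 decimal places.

1, 3.468

Expected counts E_i = n·p_i: 120×0.41 = 49.2, 120×0.27 = 32.4, 120×0.15 = 18, 120×0.08 = 9.6, 120×0.09 = 10.8.
0: (46 − 49.2)²/49.2 = 10.24/49.2 = 0.2081
1: (43 − 32.4)²/32.4 = 112.36/32.4 = 3.4679
2: (14 − 18)²/18 = 16/18 = 0.8889
3: (4 − 9.6)²/9.6 = 31.36/9.6 = 3.2667
≥4: (13 − 10.8)²/10.8 = 4.84/10.8 = 0.4481
The largest term is for 1: 3.468.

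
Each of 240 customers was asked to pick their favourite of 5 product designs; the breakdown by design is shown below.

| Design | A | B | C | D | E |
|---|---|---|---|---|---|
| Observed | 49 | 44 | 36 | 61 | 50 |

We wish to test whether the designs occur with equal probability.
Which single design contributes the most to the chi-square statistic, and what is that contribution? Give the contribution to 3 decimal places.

D, 3.521

Expected count for each of the 5 categories: 240/5 = 48.
A: (49 − 48)²/48 = 1/48 = 0.0208
B: (44 − 48)²/48 = 16/48 = 0.3333
C: (36 − 48)²/48 = 144/48 = 3.0000
D: (61 − 48)²/48 = 169/48 = 3.5208
E: (50 − 48)²/48 = 4/48 = 0.0833
The largest term is for D: 3.521.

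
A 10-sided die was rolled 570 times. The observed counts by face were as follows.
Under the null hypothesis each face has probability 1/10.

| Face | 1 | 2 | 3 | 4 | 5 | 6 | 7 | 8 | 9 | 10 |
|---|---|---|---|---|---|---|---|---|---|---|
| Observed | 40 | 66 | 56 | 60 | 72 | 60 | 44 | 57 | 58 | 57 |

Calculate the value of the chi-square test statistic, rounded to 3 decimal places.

Expected count for each of the 10 categories: 570/10 = 57.
cat         O        E   (O−E)²/E
1          40       57     5.0702
2          66       57     1.4211
3          56       57     0.0175
4          60       57     0.1579
5          72       57     3.9474
6          60       57     0.1579
7          44       57     2.9649
8          57       57     0.0000
9          58       57     0.0175
10         57       57     0.0000
Sum = 13.754

13.754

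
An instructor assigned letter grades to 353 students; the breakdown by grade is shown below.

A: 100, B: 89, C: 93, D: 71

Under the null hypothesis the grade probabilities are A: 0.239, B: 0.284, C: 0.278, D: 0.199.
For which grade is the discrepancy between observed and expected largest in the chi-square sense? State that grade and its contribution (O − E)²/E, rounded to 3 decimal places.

A, 2.897

Expected counts E_i = n·p_i: 353×0.239 = 84.367, 353×0.284 = 100.252, 353×0.278 = 98.134, 353×0.199 = 70.247.
A: (100 − 84.367)²/84.367 = 244.390689/84.367 = 2.8968
B: (89 − 100.252)²/100.252 = 126.607504/100.252 = 1.2629
C: (93 − 98.134)²/98.134 = 26.357956/98.134 = 0.2686
D: (71 − 70.247)²/70.247 = 0.567009/70.247 = 0.0081
The largest term is for A: 2.897.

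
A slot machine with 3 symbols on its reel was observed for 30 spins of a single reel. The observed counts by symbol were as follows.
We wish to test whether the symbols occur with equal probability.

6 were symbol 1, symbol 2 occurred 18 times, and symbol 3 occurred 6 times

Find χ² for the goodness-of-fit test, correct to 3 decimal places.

Expected count for each of the 3 categories: 30/3 = 10.
χ² = (6−10)²/10 + (18−10)²/10 + (6−10)²/10
   = 1.6000 + 6.4000 + 1.6000
Sum = 9.600

9.600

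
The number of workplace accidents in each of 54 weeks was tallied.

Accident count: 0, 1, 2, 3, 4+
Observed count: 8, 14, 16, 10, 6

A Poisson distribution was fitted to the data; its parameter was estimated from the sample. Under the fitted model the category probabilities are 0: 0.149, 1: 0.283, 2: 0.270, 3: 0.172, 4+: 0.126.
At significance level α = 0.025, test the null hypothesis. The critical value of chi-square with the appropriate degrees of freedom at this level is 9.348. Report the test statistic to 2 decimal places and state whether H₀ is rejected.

Expected counts E_i = n·p_i: 54×0.149 = 8.046, 54×0.283 = 15.282, 54×0.270 = 14.58, 54×0.172 = 9.288, 54×0.126 = 6.804.
0: (8 − 8.046)²/8.046 = 0.002116/8.046 = 0.000
1: (14 − 15.282)²/15.282 = 1.643524/15.282 = 0.108
2: (16 − 14.58)²/14.58 = 2.0164/14.58 = 0.138
3: (10 − 9.288)²/9.288 = 0.506944/9.288 = 0.055
4+: (6 − 6.804)²/6.804 = 0.646416/6.804 = 0.095
Sum = 0.40
df = 3. Since 0.40 < 9.348, we do not reject H₀.

0.40; do not reject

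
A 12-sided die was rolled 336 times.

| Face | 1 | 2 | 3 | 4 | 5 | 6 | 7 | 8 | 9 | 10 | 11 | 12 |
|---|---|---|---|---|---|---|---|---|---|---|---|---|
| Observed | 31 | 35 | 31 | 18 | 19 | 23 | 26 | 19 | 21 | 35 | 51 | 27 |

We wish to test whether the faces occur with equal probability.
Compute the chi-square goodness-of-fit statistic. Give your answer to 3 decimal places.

Expected count for each of the 12 categories: 336/12 = 28.
1: (31 − 28)²/28 = 9/28 = 0.3214
2: (35 − 28)²/28 = 49/28 = 1.7500
3: (31 − 28)²/28 = 9/28 = 0.3214
4: (18 − 28)²/28 = 100/28 = 3.5714
5: (19 − 28)²/28 = 81/28 = 2.8929
6: (23 − 28)²/28 = 25/28 = 0.8929
7: (26 − 28)²/28 = 4/28 = 0.1429
8: (19 − 28)²/28 = 81/28 = 2.8929
9: (21 − 28)²/28 = 49/28 = 1.7500
10: (35 − 28)²/28 = 49/28 = 1.7500
11: (51 − 28)²/28 = 529/28 = 18.8929
12: (27 − 28)²/28 = 1/28 = 0.0357
Sum = 35.214

35.214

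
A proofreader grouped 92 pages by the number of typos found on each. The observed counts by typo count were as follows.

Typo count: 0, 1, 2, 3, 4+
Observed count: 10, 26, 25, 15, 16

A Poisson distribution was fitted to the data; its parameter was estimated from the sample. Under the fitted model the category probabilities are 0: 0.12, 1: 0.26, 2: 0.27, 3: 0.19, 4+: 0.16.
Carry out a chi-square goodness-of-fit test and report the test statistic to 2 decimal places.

Expected counts E_i = n·p_i: 92×0.12 = 11.04, 92×0.26 = 23.92, 92×0.27 = 24.84, 92×0.19 = 17.48, 92×0.16 = 14.72.
0: (10 − 11.04)²/11.04 = 1.0816/11.04 = 0.098
1: (26 − 23.92)²/23.92 = 4.3264/23.92 = 0.181
2: (25 − 24.84)²/24.84 = 0.0256/24.84 = 0.001
3: (15 − 17.48)²/17.48 = 6.1504/17.48 = 0.352
4+: (16 − 14.72)²/14.72 = 1.6384/14.72 = 0.111
Sum = 0.74

0.74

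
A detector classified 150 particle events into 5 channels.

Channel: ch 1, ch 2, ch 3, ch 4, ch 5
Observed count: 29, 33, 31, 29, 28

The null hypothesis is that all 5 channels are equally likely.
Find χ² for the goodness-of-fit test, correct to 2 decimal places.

Expected count for each of the 5 categories: 150/5 = 30.
cat         O        E   (O−E)²/E
ch 1       29       30      0.033
ch 2       33       30      0.300
ch 3       31       30      0.033
ch 4       29       30      0.033
ch 5       28       30      0.133
Sum = 0.53

0.53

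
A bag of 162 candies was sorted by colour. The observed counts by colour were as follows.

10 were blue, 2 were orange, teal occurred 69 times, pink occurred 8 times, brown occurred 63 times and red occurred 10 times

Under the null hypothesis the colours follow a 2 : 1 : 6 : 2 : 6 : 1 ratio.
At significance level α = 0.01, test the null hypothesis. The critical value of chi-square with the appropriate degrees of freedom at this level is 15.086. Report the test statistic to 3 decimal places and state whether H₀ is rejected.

20.333; reject

Ratio total = 18. Expected counts: 162×2/18 = 18, 162×1/18 = 9, 162×6/18 = 54, 162×2/18 = 18, 162×6/18 = 54, 162×1/18 = 9.
cat         O        E   (O−E)²/E
blue       10       18     3.5556
orange      2        9     5.4444
teal       69       54     4.1667
pink        8       18     5.5556
brown      63       54     1.5000
red        10        9     0.1111
Sum = 20.333
df = 5. Since 20.333 > 15.086, we reject H₀.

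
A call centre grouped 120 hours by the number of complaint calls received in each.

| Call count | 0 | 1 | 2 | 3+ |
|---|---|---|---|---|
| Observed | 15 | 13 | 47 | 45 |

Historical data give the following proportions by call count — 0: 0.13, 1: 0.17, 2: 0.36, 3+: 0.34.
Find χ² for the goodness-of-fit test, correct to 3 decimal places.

Expected counts E_i = n·p_i: 120×0.13 = 15.6, 120×0.17 = 20.4, 120×0.36 = 43.2, 120×0.34 = 40.8.
0: (15 − 15.6)²/15.6 = 0.36/15.6 = 0.0231
1: (13 − 20.4)²/20.4 = 54.76/20.4 = 2.6843
2: (47 − 43.2)²/43.2 = 14.44/43.2 = 0.3343
3+: (45 − 40.8)²/40.8 = 17.64/40.8 = 0.4324
Sum = 3.474

3.474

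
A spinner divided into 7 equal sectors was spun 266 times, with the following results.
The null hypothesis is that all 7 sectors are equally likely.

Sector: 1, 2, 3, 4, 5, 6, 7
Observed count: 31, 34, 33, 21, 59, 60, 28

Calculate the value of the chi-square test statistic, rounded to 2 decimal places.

36.95

Under H₀ each category has probability 1/7, so each expected count is 266/7 = 38.
cat         O        E   (O−E)²/E
1          31       38      1.289
2          34       38      0.421
3          33       38      0.658
4          21       38      7.605
5          59       38     11.605
6          60       38     12.737
7          28       38      2.632
Sum = 36.95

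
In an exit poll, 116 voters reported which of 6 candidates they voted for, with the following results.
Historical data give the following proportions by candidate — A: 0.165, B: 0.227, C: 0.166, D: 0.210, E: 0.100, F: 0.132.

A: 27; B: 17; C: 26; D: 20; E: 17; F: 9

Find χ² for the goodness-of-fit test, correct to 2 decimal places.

14.79

Expected counts E_i = n·p_i: 116×0.165 = 19.14, 116×0.227 = 26.332, 116×0.166 = 19.256, 116×0.210 = 24.36, 116×0.100 = 11.6, 116×0.132 = 15.312.
cat         O        E   (O−E)²/E
A          27    19.14      3.228
B          17   26.332      3.307
C          26   19.256      2.362
D          20    24.36      0.780
E          17     11.6      2.514
F           9   15.312      2.602
Sum = 14.79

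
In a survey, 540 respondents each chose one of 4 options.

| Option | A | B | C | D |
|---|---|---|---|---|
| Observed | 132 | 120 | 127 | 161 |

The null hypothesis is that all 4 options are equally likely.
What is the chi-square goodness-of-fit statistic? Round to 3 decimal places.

Expected count for each of the 4 categories: 540/4 = 135.
χ² = (132−135)²/135 + (120−135)²/135 + (127−135)²/135 + (161−135)²/135
   = 0.0667 + 1.6667 + 0.4741 + 5.0074
Sum = 7.215

7.215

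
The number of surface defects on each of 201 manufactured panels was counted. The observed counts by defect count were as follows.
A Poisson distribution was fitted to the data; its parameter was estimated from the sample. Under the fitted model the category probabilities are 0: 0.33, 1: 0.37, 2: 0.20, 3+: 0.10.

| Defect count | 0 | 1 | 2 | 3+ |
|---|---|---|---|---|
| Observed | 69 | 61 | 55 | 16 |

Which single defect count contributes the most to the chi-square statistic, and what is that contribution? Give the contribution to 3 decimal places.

Expected counts E_i = n·p_i: 201×0.33 = 66.33, 201×0.37 = 74.37, 201×0.20 = 40.2, 201×0.10 = 20.1.
χ² = (69−66.33)²/66.33 + (61−74.37)²/74.37 + (55−40.2)²/40.2 + (16−20.1)²/20.1
   = 0.1075 + 2.4036 + 5.4488 + 0.8363
The largest term is for 2: 5.449.

2, 5.449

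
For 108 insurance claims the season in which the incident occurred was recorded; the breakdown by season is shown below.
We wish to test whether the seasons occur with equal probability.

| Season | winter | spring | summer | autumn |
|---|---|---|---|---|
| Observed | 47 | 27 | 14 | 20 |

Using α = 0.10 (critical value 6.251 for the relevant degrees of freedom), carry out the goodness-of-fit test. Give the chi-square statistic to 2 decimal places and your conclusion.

Expected count for each of the 4 categories: 108/4 = 27.
cat         O        E   (O−E)²/E
winter     47       27     14.815
spring     27       27      0.000
summer     14       27      6.259
autumn     20       27      1.815
Sum = 22.89
df = 3. Since 22.89 > 6.251, we reject H₀.

22.89; reject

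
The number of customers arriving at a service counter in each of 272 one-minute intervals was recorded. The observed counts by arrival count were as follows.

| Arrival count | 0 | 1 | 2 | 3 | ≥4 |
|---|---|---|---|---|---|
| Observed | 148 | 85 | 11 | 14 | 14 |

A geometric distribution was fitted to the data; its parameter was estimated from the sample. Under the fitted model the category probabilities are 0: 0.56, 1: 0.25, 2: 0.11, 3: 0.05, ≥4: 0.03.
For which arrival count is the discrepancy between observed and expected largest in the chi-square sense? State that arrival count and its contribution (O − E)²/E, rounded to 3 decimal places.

Expected counts E_i = n·p_i: 272×0.56 = 152.32, 272×0.25 = 68, 272×0.11 = 29.92, 272×0.05 = 13.6, 272×0.03 = 8.16.
0: (148 − 152.32)²/152.32 = 18.6624/152.32 = 0.1225
1: (85 − 68)²/68 = 289/68 = 4.2500
2: (11 − 29.92)²/29.92 = 357.9664/29.92 = 11.9641
3: (14 − 13.6)²/13.6 = 0.16/13.6 = 0.0118
≥4: (14 − 8.16)²/8.16 = 34.1056/8.16 = 4.1796
The largest term is for 2: 11.964.

2, 11.964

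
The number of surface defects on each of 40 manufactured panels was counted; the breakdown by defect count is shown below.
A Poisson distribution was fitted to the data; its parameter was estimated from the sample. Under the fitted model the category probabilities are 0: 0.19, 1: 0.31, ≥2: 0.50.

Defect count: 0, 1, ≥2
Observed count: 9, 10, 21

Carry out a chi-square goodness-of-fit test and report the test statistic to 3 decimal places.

Expected counts E_i = n·p_i: 40×0.19 = 7.6, 40×0.31 = 12.4, 40×0.50 = 20.
cat         O        E   (O−E)²/E
0           9      7.6     0.2579
1          10     12.4     0.4645
≥2         21       20     0.0500
Sum = 0.772

0.772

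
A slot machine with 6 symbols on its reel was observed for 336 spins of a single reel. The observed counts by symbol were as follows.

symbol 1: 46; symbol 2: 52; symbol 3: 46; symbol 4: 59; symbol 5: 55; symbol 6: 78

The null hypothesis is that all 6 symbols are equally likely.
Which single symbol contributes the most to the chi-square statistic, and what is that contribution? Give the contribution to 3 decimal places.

symbol 6, 8.643

Expected count for each of the 6 categories: 336/6 = 56.
symbol 1: (46 − 56)²/56 = 100/56 = 1.7857
symbol 2: (52 − 56)²/56 = 16/56 = 0.2857
symbol 3: (46 − 56)²/56 = 100/56 = 1.7857
symbol 4: (59 − 56)²/56 = 9/56 = 0.1607
symbol 5: (55 − 56)²/56 = 1/56 = 0.0179
symbol 6: (78 − 56)²/56 = 484/56 = 8.6429
The largest term is for symbol 6: 8.643.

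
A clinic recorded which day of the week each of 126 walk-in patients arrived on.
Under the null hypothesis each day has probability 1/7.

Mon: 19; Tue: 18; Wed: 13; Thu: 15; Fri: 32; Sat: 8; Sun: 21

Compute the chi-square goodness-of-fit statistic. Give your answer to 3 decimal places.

Expected count for each of the 7 categories: 126/7 = 18.
Mon: (19 − 18)²/18 = 1/18 = 0.0556
Tue: (18 − 18)²/18 = 0/18 = 0.0000
Wed: (13 − 18)²/18 = 25/18 = 1.3889
Thu: (15 − 18)²/18 = 9/18 = 0.5000
Fri: (32 − 18)²/18 = 196/18 = 10.8889
Sat: (8 − 18)²/18 = 100/18 = 5.5556
Sun: (21 − 18)²/18 = 9/18 = 0.5000
Sum = 18.889

18.889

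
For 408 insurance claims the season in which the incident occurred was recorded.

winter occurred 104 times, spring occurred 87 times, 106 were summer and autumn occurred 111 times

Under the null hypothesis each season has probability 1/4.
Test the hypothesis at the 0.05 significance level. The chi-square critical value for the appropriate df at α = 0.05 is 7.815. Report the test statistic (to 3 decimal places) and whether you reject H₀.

Expected count for each of the 4 categories: 408/4 = 102.
χ² = (104−102)²/102 + (87−102)²/102 + (106−102)²/102 + (111−102)²/102
   = 0.0392 + 2.2059 + 0.1569 + 0.7941
Sum = 3.196
df = 3. Since 3.196 < 7.815, we do not reject H₀.

3.196; do not reject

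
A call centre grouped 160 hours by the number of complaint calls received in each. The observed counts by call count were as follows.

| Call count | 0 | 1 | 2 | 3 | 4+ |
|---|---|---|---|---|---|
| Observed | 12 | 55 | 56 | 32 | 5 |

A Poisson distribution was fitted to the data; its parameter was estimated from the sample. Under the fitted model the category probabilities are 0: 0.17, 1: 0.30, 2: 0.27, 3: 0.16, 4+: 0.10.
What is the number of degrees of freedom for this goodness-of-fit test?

3

There are k = 5 categories and 1 parameter estimated from the data, so df = 5 − 1 − 1 = 3.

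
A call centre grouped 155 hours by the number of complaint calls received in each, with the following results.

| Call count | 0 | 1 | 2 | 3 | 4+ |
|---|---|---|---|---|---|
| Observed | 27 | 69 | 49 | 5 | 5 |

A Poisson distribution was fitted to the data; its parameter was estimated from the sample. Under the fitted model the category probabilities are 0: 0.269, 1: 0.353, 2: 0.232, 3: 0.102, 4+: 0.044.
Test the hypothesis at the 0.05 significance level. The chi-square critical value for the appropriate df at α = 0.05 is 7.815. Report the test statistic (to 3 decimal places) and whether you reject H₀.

Expected counts E_i = n·p_i: 155×0.269 = 41.695, 155×0.353 = 54.715, 155×0.232 = 35.96, 155×0.102 = 15.81, 155×0.044 = 6.82.
cat         O        E   (O−E)²/E
0          27   41.695     5.1791
1          69   54.715     3.7295
2          49    35.96     4.7286
3           5    15.81     7.3913
4+          5     6.82     0.4857
Sum = 21.514
df = 3. Since 21.514 > 7.815, we reject H₀.

21.514; reject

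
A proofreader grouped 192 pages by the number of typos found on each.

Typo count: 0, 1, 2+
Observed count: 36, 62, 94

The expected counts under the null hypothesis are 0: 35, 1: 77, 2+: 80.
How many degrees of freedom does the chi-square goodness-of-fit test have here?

2

There are k = 3 categories and no parameters were estimated from the data, so df = 3 − 1 = 2.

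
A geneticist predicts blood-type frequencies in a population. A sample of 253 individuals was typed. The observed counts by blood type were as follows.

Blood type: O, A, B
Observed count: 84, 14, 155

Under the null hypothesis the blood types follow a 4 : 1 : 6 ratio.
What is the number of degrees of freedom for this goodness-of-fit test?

There are k = 3 categories and no parameters were estimated from the data, so df = 3 − 1 = 2.

2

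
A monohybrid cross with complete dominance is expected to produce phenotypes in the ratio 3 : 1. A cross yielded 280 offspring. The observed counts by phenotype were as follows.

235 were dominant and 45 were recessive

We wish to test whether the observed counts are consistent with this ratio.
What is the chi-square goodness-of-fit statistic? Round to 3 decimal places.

Ratio total = 4. Expected counts: 280×3/4 = 210, 280×1/4 = 70.
cat            O        E   (O−E)²/E
dominant     235      210     2.9762
recessive     45       70     8.9286
Sum = 11.905

11.905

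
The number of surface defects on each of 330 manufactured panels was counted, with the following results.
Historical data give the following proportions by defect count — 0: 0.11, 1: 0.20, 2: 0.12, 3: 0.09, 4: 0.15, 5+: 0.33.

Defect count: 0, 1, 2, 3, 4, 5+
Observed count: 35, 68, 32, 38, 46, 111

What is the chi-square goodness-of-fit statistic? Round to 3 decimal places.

4.173

Expected counts E_i = n·p_i: 330×0.11 = 36.3, 330×0.20 = 66, 330×0.12 = 39.6, 330×0.09 = 29.7, 330×0.15 = 49.5, 330×0.33 = 108.9.
χ² = (35−36.3)²/36.3 + (68−66)²/66 + (32−39.6)²/39.6 + (38−29.7)²/29.7 + (46−49.5)²/49.5 + (111−108.9)²/108.9
   = 0.0466 + 0.0606 + 1.4586 + 2.3195 + 0.2475 + 0.0405
Sum = 4.173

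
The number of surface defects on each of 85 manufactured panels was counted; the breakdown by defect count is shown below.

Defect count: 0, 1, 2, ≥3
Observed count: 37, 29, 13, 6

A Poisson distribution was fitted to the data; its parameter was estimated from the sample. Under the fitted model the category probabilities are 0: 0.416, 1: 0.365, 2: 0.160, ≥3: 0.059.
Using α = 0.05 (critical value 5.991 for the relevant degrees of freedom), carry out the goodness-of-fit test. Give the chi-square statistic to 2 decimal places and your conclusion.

0.43; do not reject

Expected counts E_i = n·p_i: 85×0.416 = 35.36, 85×0.365 = 31.025, 85×0.160 = 13.6, 85×0.059 = 5.015.
χ² = (37−35.36)²/35.36 + (29−31.025)²/31.025 + (13−13.6)²/13.6 + (6−5.015)²/5.015
   = 0.076 + 0.132 + 0.026 + 0.193
Sum = 0.43
df = 2. Since 0.43 < 5.991, we do not reject H₀.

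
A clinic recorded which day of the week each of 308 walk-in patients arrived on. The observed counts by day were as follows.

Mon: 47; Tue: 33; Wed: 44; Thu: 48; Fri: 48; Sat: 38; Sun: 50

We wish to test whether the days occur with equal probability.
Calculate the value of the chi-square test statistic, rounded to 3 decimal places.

Expected count for each of the 7 categories: 308/7 = 44.
χ² = (47−44)²/44 + (33−44)²/44 + (44−44)²/44 + (48−44)²/44 + (48−44)²/44 + (38−44)²/44 + (50−44)²/44
   = 0.2045 + 2.7500 + 0.0000 + 0.3636 + 0.3636 + 0.8182 + 0.8182
Sum = 5.318

5.318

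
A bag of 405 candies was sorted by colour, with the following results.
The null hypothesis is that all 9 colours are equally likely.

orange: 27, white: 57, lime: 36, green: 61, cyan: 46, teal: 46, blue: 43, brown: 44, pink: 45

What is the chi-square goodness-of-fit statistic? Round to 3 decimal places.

Expected count for each of the 9 categories: 405/9 = 45.
χ² = (27−45)²/45 + (57−45)²/45 + (36−45)²/45 + (61−45)²/45 + (46−45)²/45 + (46−45)²/45 + (43−45)²/45 + (44−45)²/45 + (45−45)²/45
   = 7.2000 + 3.2000 + 1.8000 + 5.6889 + 0.0222 + 0.0222 + 0.0889 + 0.0222 + 0.0000
Sum = 18.044

18.044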